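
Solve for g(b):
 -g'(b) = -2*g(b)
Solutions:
 g(b) = C1*exp(2*b)


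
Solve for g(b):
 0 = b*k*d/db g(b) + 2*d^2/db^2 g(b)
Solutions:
 g(b) = Piecewise((-sqrt(pi)*C1*erf(b*sqrt(k)/2)/sqrt(k) - C2, (k > 0) | (k < 0)), (-C1*b - C2, True))


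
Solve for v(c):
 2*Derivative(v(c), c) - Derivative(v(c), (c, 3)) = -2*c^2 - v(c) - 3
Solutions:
 v(c) = C1*exp(-c) + C2*exp(c*(1 - sqrt(5))/2) + C3*exp(c*(1 + sqrt(5))/2) - 2*c^2 + 8*c - 19


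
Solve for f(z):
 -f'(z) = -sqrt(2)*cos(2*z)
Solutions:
 f(z) = C1 + sqrt(2)*sin(2*z)/2


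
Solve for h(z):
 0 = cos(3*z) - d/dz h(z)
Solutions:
 h(z) = C1 + sin(3*z)/3


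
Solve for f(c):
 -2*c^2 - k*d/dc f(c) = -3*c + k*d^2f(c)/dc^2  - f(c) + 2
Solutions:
 f(c) = C1*exp(c*(-1 + sqrt(k*(k + 4))/k)/2) + C2*exp(-c*(1 + sqrt(k*(k + 4))/k)/2) + 2*c^2 + 4*c*k - 3*c + 4*k^2 + k + 2


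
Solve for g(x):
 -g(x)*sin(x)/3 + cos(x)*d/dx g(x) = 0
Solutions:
 g(x) = C1/cos(x)^(1/3)


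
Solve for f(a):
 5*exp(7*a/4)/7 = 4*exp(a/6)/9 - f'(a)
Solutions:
 f(a) = C1 + 8*exp(a/6)/3 - 20*exp(7*a/4)/49


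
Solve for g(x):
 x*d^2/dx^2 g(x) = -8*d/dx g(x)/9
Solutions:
 g(x) = C1 + C2*x^(1/9)


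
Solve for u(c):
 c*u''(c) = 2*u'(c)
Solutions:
 u(c) = C1 + C2*c^3


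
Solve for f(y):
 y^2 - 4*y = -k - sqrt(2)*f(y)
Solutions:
 f(y) = sqrt(2)*(-k - y^2 + 4*y)/2


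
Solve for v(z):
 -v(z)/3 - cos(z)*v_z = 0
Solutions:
 v(z) = C1*(sin(z) - 1)^(1/6)/(sin(z) + 1)^(1/6)


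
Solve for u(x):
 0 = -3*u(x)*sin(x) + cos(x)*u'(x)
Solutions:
 u(x) = C1/cos(x)^3


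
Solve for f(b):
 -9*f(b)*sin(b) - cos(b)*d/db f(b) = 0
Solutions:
 f(b) = C1*cos(b)^9


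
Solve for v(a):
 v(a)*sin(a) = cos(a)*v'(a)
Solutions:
 v(a) = C1/cos(a)


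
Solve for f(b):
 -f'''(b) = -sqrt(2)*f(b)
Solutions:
 f(b) = C3*exp(2^(1/6)*b) + (C1*sin(2^(1/6)*sqrt(3)*b/2) + C2*cos(2^(1/6)*sqrt(3)*b/2))*exp(-2^(1/6)*b/2)


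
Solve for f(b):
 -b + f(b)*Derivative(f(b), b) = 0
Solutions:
 f(b) = -sqrt(C1 + b^2)
 f(b) = sqrt(C1 + b^2)


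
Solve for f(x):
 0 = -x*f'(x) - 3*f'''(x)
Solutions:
 f(x) = C1 + Integral(C2*airyai(-3^(2/3)*x/3) + C3*airybi(-3^(2/3)*x/3), x)


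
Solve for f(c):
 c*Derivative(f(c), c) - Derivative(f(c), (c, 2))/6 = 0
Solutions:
 f(c) = C1 + C2*erfi(sqrt(3)*c)


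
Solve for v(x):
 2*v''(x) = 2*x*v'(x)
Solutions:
 v(x) = C1 + C2*erfi(sqrt(2)*x/2)


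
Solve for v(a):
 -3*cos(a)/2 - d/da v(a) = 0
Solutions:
 v(a) = C1 - 3*sin(a)/2


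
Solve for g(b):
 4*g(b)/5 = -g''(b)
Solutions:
 g(b) = C1*sin(2*sqrt(5)*b/5) + C2*cos(2*sqrt(5)*b/5)


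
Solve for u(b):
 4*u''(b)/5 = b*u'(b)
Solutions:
 u(b) = C1 + C2*erfi(sqrt(10)*b/4)


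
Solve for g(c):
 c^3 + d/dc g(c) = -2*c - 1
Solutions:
 g(c) = C1 - c^4/4 - c^2 - c


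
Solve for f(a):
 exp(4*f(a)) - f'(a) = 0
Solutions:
 f(a) = log(-(-1/(C1 + 4*a))^(1/4))
 f(a) = log(-1/(C1 + 4*a))/4
 f(a) = log(-I*(-1/(C1 + 4*a))^(1/4))
 f(a) = log(I*(-1/(C1 + 4*a))^(1/4))


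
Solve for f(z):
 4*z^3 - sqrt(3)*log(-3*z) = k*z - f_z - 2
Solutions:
 f(z) = C1 + k*z^2/2 - z^4 + sqrt(3)*z*log(-z) + z*(-2 - sqrt(3) + sqrt(3)*log(3))


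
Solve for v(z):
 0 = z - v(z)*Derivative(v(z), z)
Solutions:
 v(z) = -sqrt(C1 + z^2)
 v(z) = sqrt(C1 + z^2)


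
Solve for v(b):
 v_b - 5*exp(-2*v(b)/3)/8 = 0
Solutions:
 v(b) = 3*log(-sqrt(C1 + 5*b)) - 3*log(6) + 3*log(3)/2
 v(b) = 3*log(C1 + 5*b)/2 - 3*log(6) + 3*log(3)/2


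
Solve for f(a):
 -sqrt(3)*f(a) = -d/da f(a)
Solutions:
 f(a) = C1*exp(sqrt(3)*a)


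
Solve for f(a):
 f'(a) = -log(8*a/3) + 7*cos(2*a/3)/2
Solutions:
 f(a) = C1 - a*log(a) - 3*a*log(2) + a + a*log(3) + 21*sin(2*a/3)/4


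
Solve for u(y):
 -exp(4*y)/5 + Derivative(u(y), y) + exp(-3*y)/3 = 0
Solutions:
 u(y) = C1 + exp(4*y)/20 + exp(-3*y)/9


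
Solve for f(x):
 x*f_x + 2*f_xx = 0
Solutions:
 f(x) = C1 + C2*erf(x/2)


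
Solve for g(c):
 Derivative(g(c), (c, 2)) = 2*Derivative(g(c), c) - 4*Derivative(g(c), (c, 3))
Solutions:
 g(c) = C1 + C2*exp(c*(-1 + sqrt(33))/8) + C3*exp(-c*(1 + sqrt(33))/8)


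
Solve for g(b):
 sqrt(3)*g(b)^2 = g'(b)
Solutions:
 g(b) = -1/(C1 + sqrt(3)*b)


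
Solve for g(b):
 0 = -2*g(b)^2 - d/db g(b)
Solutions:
 g(b) = 1/(C1 + 2*b)


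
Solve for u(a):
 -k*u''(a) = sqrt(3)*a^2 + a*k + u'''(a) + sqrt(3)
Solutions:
 u(a) = C1 + C2*a + C3*exp(-a*k) - sqrt(3)*a^4/(12*k) + a^3*(-1 + 2*sqrt(3)/k^2)/6 + a^2*(-sqrt(3)/2 + 1/2 - sqrt(3)/k^2)/k


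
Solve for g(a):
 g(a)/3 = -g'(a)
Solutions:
 g(a) = C1*exp(-a/3)


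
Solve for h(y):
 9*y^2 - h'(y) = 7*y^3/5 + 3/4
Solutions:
 h(y) = C1 - 7*y^4/20 + 3*y^3 - 3*y/4


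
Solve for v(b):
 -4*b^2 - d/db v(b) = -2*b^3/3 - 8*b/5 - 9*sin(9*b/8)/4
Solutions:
 v(b) = C1 + b^4/6 - 4*b^3/3 + 4*b^2/5 - 2*cos(9*b/8)


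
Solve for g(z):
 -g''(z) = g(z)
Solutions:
 g(z) = C1*sin(z) + C2*cos(z)


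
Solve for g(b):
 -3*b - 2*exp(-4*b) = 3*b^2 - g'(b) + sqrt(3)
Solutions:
 g(b) = C1 + b^3 + 3*b^2/2 + sqrt(3)*b - exp(-4*b)/2


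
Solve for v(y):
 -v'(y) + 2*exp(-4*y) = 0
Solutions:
 v(y) = C1 - exp(-4*y)/2


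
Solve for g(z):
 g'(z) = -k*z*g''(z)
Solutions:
 g(z) = C1 + z^(((re(k) - 1)*re(k) + im(k)^2)/(re(k)^2 + im(k)^2))*(C2*sin(log(z)*Abs(im(k))/(re(k)^2 + im(k)^2)) + C3*cos(log(z)*im(k)/(re(k)^2 + im(k)^2)))


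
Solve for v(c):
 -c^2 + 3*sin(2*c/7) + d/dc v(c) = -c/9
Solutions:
 v(c) = C1 + c^3/3 - c^2/18 + 21*cos(2*c/7)/2


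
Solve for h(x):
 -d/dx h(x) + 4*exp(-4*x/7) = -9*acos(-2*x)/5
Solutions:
 h(x) = C1 + 9*x*acos(-2*x)/5 + 9*sqrt(1 - 4*x^2)/10 - 7*exp(-4*x/7)


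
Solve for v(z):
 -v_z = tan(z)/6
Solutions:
 v(z) = C1 + log(cos(z))/6


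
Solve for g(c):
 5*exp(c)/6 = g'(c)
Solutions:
 g(c) = C1 + 5*exp(c)/6


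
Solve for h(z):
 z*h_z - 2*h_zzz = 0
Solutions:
 h(z) = C1 + Integral(C2*airyai(2^(2/3)*z/2) + C3*airybi(2^(2/3)*z/2), z)


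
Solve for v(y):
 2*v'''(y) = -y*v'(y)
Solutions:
 v(y) = C1 + Integral(C2*airyai(-2^(2/3)*y/2) + C3*airybi(-2^(2/3)*y/2), y)


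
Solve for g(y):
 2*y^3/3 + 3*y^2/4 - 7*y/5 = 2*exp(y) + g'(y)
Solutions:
 g(y) = C1 + y^4/6 + y^3/4 - 7*y^2/10 - 2*exp(y)


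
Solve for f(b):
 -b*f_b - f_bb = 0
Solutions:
 f(b) = C1 + C2*erf(sqrt(2)*b/2)


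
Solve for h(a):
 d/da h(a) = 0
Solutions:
 h(a) = C1


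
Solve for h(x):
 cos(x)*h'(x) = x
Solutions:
 h(x) = C1 + Integral(x/cos(x), x)


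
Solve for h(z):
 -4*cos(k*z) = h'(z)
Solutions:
 h(z) = C1 - 4*sin(k*z)/k


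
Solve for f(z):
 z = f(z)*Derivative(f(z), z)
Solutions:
 f(z) = -sqrt(C1 + z^2)
 f(z) = sqrt(C1 + z^2)


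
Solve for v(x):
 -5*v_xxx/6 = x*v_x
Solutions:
 v(x) = C1 + Integral(C2*airyai(-5^(2/3)*6^(1/3)*x/5) + C3*airybi(-5^(2/3)*6^(1/3)*x/5), x)


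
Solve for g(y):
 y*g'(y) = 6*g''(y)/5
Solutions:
 g(y) = C1 + C2*erfi(sqrt(15)*y/6)


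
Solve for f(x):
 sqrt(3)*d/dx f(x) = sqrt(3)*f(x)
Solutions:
 f(x) = C1*exp(x)


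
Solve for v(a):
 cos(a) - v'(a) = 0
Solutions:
 v(a) = C1 + sin(a)


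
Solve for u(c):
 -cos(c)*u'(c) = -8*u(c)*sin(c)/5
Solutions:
 u(c) = C1/cos(c)^(8/5)


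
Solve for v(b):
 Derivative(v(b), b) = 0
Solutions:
 v(b) = C1


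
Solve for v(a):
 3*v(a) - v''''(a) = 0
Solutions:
 v(a) = C1*exp(-3^(1/4)*a) + C2*exp(3^(1/4)*a) + C3*sin(3^(1/4)*a) + C4*cos(3^(1/4)*a)


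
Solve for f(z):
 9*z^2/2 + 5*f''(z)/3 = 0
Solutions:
 f(z) = C1 + C2*z - 9*z^4/40


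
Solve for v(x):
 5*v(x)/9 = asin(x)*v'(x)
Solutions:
 v(x) = C1*exp(5*Integral(1/asin(x), x)/9)


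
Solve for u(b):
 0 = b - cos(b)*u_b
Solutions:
 u(b) = C1 + Integral(b/cos(b), b)


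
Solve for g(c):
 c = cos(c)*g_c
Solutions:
 g(c) = C1 + Integral(c/cos(c), c)


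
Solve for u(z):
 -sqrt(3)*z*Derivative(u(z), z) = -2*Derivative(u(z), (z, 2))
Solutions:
 u(z) = C1 + C2*erfi(3^(1/4)*z/2)


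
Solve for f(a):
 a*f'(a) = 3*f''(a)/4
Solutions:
 f(a) = C1 + C2*erfi(sqrt(6)*a/3)


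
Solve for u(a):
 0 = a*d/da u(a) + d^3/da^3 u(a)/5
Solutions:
 u(a) = C1 + Integral(C2*airyai(-5^(1/3)*a) + C3*airybi(-5^(1/3)*a), a)


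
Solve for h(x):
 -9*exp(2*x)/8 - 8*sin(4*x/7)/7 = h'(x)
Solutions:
 h(x) = C1 - 9*exp(2*x)/16 + 2*cos(4*x/7)


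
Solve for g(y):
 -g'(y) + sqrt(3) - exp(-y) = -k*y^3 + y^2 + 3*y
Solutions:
 g(y) = C1 + k*y^4/4 - y^3/3 - 3*y^2/2 + sqrt(3)*y + exp(-y)


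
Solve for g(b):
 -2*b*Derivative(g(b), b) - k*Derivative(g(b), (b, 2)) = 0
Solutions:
 g(b) = C1 + C2*sqrt(k)*erf(b*sqrt(1/k))


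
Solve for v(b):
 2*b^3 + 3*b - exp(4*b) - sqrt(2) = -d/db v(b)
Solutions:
 v(b) = C1 - b^4/2 - 3*b^2/2 + sqrt(2)*b + exp(4*b)/4


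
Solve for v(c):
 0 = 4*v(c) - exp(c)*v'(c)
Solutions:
 v(c) = C1*exp(-4*exp(-c))


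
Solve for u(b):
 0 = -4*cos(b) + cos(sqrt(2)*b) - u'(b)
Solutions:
 u(b) = C1 - 4*sin(b) + sqrt(2)*sin(sqrt(2)*b)/2


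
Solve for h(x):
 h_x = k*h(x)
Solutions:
 h(x) = C1*exp(k*x)


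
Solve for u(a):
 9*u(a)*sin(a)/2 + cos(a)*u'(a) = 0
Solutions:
 u(a) = C1*cos(a)^(9/2)


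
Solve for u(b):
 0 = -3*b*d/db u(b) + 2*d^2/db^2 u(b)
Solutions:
 u(b) = C1 + C2*erfi(sqrt(3)*b/2)


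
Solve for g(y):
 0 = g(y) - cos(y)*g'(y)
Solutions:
 g(y) = C1*sqrt(sin(y) + 1)/sqrt(sin(y) - 1)


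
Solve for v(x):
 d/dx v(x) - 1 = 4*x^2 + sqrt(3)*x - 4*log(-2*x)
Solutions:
 v(x) = C1 + 4*x^3/3 + sqrt(3)*x^2/2 - 4*x*log(-x) + x*(5 - 4*log(2))


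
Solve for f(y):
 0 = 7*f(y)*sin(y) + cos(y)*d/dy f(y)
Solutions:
 f(y) = C1*cos(y)^7


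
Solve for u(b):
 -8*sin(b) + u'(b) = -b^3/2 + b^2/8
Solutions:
 u(b) = C1 - b^4/8 + b^3/24 - 8*cos(b)


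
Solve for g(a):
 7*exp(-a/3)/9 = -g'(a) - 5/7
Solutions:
 g(a) = C1 - 5*a/7 + 7*exp(-a/3)/3


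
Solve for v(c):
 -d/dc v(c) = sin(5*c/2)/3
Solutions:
 v(c) = C1 + 2*cos(5*c/2)/15


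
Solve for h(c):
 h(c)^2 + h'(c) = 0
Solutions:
 h(c) = 1/(C1 + c)


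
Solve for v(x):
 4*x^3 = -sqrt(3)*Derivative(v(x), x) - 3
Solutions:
 v(x) = C1 - sqrt(3)*x^4/3 - sqrt(3)*x


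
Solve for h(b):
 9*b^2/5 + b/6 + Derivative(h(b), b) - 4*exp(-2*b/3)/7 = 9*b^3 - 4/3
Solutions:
 h(b) = C1 + 9*b^4/4 - 3*b^3/5 - b^2/12 - 4*b/3 - 6*exp(-2*b/3)/7


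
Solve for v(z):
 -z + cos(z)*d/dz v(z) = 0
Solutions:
 v(z) = C1 + Integral(z/cos(z), z)


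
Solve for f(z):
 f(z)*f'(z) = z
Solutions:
 f(z) = -sqrt(C1 + z^2)
 f(z) = sqrt(C1 + z^2)


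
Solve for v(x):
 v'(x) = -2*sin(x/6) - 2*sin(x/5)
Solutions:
 v(x) = C1 + 12*cos(x/6) + 10*cos(x/5)


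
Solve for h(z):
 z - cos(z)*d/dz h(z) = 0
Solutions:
 h(z) = C1 + Integral(z/cos(z), z)


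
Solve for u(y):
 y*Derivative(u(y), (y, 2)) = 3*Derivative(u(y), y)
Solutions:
 u(y) = C1 + C2*y^4


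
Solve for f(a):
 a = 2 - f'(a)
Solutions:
 f(a) = C1 - a^2/2 + 2*a


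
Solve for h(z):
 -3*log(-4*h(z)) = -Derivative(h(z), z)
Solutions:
 -Integral(1/(log(-_y) + 2*log(2)), (_y, h(z)))/3 = C1 - z


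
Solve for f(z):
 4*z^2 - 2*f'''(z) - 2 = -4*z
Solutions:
 f(z) = C1 + C2*z + C3*z^2 + z^5/30 + z^4/12 - z^3/6


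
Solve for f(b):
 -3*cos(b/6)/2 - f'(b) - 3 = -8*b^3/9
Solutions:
 f(b) = C1 + 2*b^4/9 - 3*b - 9*sin(b/6)


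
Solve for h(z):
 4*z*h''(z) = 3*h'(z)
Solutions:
 h(z) = C1 + C2*z^(7/4)


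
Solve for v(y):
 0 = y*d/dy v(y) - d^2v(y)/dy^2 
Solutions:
 v(y) = C1 + C2*erfi(sqrt(2)*y/2)


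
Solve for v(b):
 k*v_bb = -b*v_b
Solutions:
 v(b) = C1 + C2*sqrt(k)*erf(sqrt(2)*b*sqrt(1/k)/2)


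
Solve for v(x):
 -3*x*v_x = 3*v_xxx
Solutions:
 v(x) = C1 + Integral(C2*airyai(-x) + C3*airybi(-x), x)


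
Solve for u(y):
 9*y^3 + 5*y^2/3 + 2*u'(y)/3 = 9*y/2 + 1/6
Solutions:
 u(y) = C1 - 27*y^4/8 - 5*y^3/6 + 27*y^2/8 + y/4


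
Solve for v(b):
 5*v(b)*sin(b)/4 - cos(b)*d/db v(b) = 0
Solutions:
 v(b) = C1/cos(b)^(5/4)


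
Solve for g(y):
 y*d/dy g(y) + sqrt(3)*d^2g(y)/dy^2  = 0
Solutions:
 g(y) = C1 + C2*erf(sqrt(2)*3^(3/4)*y/6)


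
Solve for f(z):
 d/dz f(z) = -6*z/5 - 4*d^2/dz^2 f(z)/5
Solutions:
 f(z) = C1 + C2*exp(-5*z/4) - 3*z^2/5 + 24*z/25


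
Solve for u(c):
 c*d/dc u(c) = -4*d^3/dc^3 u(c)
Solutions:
 u(c) = C1 + Integral(C2*airyai(-2^(1/3)*c/2) + C3*airybi(-2^(1/3)*c/2), c)


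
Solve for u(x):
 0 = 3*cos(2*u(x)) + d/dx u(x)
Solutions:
 u(x) = -asin((C1 + exp(12*x))/(C1 - exp(12*x)))/2 + pi/2
 u(x) = asin((C1 + exp(12*x))/(C1 - exp(12*x)))/2


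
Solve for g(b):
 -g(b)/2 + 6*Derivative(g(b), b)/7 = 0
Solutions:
 g(b) = C1*exp(7*b/12)


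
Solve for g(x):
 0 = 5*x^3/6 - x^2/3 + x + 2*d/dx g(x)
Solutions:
 g(x) = C1 - 5*x^4/48 + x^3/18 - x^2/4


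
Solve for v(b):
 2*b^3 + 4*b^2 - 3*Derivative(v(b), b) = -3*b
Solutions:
 v(b) = C1 + b^4/6 + 4*b^3/9 + b^2/2


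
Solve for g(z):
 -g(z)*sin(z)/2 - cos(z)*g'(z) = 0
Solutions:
 g(z) = C1*sqrt(cos(z))


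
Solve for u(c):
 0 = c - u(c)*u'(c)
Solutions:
 u(c) = -sqrt(C1 + c^2)
 u(c) = sqrt(C1 + c^2)


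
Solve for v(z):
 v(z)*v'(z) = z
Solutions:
 v(z) = -sqrt(C1 + z^2)
 v(z) = sqrt(C1 + z^2)


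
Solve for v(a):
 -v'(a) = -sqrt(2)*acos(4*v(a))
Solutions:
 Integral(1/acos(4*_y), (_y, v(a))) = C1 + sqrt(2)*a


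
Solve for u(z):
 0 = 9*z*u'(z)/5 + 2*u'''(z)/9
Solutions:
 u(z) = C1 + Integral(C2*airyai(-3*10^(2/3)*3^(1/3)*z/10) + C3*airybi(-3*10^(2/3)*3^(1/3)*z/10), z)


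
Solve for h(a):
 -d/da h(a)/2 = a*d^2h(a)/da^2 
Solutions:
 h(a) = C1 + C2*sqrt(a)


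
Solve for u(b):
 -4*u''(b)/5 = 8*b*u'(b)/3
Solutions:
 u(b) = C1 + C2*erf(sqrt(15)*b/3)


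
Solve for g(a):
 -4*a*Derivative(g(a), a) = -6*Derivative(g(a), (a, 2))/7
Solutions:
 g(a) = C1 + C2*erfi(sqrt(21)*a/3)


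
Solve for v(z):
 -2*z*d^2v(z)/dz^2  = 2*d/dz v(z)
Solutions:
 v(z) = C1 + C2*log(z)


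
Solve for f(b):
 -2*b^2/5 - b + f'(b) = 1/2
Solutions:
 f(b) = C1 + 2*b^3/15 + b^2/2 + b/2


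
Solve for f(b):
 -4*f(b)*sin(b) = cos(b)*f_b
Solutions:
 f(b) = C1*cos(b)^4


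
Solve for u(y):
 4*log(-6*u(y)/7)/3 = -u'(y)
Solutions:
 3*Integral(1/(log(-_y) - log(7) + log(6)), (_y, u(y)))/4 = C1 - y


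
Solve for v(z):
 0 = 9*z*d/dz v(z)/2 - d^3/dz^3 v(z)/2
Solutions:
 v(z) = C1 + Integral(C2*airyai(3^(2/3)*z) + C3*airybi(3^(2/3)*z), z)


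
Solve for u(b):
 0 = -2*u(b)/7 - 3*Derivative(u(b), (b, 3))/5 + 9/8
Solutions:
 u(b) = C3*exp(-10^(1/3)*21^(2/3)*b/21) + (C1*sin(10^(1/3)*3^(1/6)*7^(2/3)*b/14) + C2*cos(10^(1/3)*3^(1/6)*7^(2/3)*b/14))*exp(10^(1/3)*21^(2/3)*b/42) + 63/16


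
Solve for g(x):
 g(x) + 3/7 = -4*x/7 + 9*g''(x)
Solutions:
 g(x) = C1*exp(-x/3) + C2*exp(x/3) - 4*x/7 - 3/7


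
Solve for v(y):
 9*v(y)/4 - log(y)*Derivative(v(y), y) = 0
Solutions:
 v(y) = C1*exp(9*li(y)/4)


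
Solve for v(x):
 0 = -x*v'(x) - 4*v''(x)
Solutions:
 v(x) = C1 + C2*erf(sqrt(2)*x/4)


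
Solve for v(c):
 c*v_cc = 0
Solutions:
 v(c) = C1 + C2*c


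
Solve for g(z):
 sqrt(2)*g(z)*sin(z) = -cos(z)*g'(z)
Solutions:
 g(z) = C1*cos(z)^(sqrt(2))


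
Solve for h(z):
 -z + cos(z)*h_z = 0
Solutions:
 h(z) = C1 + Integral(z/cos(z), z)


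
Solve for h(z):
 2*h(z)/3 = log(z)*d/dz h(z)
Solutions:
 h(z) = C1*exp(2*li(z)/3)


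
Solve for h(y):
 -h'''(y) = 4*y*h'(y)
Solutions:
 h(y) = C1 + Integral(C2*airyai(-2^(2/3)*y) + C3*airybi(-2^(2/3)*y), y)


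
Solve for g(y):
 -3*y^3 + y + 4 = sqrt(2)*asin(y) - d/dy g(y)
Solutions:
 g(y) = C1 + 3*y^4/4 - y^2/2 - 4*y + sqrt(2)*(y*asin(y) + sqrt(1 - y^2))


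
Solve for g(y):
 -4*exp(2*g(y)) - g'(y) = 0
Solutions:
 g(y) = log(-sqrt(-1/(C1 - 4*y))) - log(2)/2
 g(y) = log(-1/(C1 - 4*y))/2 - log(2)/2


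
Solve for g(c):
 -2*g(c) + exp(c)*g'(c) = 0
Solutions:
 g(c) = C1*exp(-2*exp(-c))


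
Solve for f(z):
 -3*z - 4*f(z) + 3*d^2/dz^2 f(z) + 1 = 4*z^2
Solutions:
 f(z) = C1*exp(-2*sqrt(3)*z/3) + C2*exp(2*sqrt(3)*z/3) - z^2 - 3*z/4 - 5/4


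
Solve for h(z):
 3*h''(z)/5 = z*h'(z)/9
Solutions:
 h(z) = C1 + C2*erfi(sqrt(30)*z/18)


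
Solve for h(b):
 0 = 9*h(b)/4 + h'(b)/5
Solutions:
 h(b) = C1*exp(-45*b/4)


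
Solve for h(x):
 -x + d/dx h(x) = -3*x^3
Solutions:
 h(x) = C1 - 3*x^4/4 + x^2/2


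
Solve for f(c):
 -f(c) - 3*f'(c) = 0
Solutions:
 f(c) = C1*exp(-c/3)


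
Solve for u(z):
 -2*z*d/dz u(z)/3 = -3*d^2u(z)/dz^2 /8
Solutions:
 u(z) = C1 + C2*erfi(2*sqrt(2)*z/3)


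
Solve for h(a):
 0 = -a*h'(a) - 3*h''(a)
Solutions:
 h(a) = C1 + C2*erf(sqrt(6)*a/6)


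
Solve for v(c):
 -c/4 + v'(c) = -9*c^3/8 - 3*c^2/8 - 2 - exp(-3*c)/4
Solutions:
 v(c) = C1 - 9*c^4/32 - c^3/8 + c^2/8 - 2*c + exp(-3*c)/12


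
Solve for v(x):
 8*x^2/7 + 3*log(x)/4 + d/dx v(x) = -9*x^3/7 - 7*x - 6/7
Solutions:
 v(x) = C1 - 9*x^4/28 - 8*x^3/21 - 7*x^2/2 - 3*x*log(x)/4 - 3*x/28


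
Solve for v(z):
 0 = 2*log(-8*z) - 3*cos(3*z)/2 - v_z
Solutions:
 v(z) = C1 + 2*z*log(-z) - 2*z + 6*z*log(2) - sin(3*z)/2


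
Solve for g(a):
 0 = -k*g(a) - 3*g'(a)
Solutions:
 g(a) = C1*exp(-a*k/3)


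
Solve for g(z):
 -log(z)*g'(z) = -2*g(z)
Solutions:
 g(z) = C1*exp(2*li(z))


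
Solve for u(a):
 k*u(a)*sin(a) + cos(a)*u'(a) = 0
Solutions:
 u(a) = C1*exp(k*log(cos(a)))


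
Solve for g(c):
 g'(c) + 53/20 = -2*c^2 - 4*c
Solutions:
 g(c) = C1 - 2*c^3/3 - 2*c^2 - 53*c/20


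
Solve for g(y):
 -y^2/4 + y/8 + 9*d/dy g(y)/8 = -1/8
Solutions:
 g(y) = C1 + 2*y^3/27 - y^2/18 - y/9


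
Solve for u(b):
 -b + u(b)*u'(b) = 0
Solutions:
 u(b) = -sqrt(C1 + b^2)
 u(b) = sqrt(C1 + b^2)


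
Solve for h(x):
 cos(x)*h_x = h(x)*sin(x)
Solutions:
 h(x) = C1/cos(x)


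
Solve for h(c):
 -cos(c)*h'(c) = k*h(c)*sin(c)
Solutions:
 h(c) = C1*exp(k*log(cos(c)))


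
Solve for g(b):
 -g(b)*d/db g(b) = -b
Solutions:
 g(b) = -sqrt(C1 + b^2)
 g(b) = sqrt(C1 + b^2)


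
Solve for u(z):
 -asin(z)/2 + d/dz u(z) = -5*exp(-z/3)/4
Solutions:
 u(z) = C1 + z*asin(z)/2 + sqrt(1 - z^2)/2 + 15*exp(-z/3)/4


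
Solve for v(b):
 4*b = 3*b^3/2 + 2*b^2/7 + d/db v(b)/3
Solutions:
 v(b) = C1 - 9*b^4/8 - 2*b^3/7 + 6*b^2


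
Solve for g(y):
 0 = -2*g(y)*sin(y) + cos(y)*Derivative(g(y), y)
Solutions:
 g(y) = C1/cos(y)^2


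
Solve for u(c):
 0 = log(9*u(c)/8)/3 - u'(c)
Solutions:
 3*Integral(1/(-log(_y) - 2*log(3) + 3*log(2)), (_y, u(c))) = C1 - c


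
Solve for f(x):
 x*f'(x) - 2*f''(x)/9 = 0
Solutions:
 f(x) = C1 + C2*erfi(3*x/2)


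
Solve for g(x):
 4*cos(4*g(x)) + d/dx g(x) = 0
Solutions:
 g(x) = -asin((C1 + exp(32*x))/(C1 - exp(32*x)))/4 + pi/4
 g(x) = asin((C1 + exp(32*x))/(C1 - exp(32*x)))/4


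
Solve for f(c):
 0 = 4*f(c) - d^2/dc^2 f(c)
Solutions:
 f(c) = C1*exp(-2*c) + C2*exp(2*c)


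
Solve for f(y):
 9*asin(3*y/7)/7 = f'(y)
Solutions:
 f(y) = C1 + 9*y*asin(3*y/7)/7 + 3*sqrt(49 - 9*y^2)/7


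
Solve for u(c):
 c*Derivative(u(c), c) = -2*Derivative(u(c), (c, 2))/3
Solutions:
 u(c) = C1 + C2*erf(sqrt(3)*c/2)


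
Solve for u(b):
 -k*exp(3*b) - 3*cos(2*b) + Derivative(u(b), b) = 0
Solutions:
 u(b) = C1 + k*exp(3*b)/3 + 3*sin(2*b)/2


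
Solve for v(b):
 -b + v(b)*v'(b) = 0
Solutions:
 v(b) = -sqrt(C1 + b^2)
 v(b) = sqrt(C1 + b^2)


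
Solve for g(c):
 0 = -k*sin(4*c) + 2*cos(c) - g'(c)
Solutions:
 g(c) = C1 + k*cos(4*c)/4 + 2*sin(c)


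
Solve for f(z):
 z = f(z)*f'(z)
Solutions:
 f(z) = -sqrt(C1 + z^2)
 f(z) = sqrt(C1 + z^2)


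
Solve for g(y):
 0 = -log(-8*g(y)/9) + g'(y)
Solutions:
 -Integral(1/(log(-_y) - 2*log(3) + 3*log(2)), (_y, g(y))) = C1 - y


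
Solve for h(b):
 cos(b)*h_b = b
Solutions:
 h(b) = C1 + Integral(b/cos(b), b)


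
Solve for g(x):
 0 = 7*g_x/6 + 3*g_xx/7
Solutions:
 g(x) = C1 + C2*exp(-49*x/18)


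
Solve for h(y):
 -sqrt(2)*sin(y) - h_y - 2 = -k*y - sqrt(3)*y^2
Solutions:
 h(y) = C1 + k*y^2/2 + sqrt(3)*y^3/3 - 2*y + sqrt(2)*cos(y)


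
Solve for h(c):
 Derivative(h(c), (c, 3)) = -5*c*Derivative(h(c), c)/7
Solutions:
 h(c) = C1 + Integral(C2*airyai(-5^(1/3)*7^(2/3)*c/7) + C3*airybi(-5^(1/3)*7^(2/3)*c/7), c)


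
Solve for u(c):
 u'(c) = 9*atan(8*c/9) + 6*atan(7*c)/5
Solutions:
 u(c) = C1 + 9*c*atan(8*c/9) + 6*c*atan(7*c)/5 - 3*log(49*c^2 + 1)/35 - 81*log(64*c^2 + 81)/16


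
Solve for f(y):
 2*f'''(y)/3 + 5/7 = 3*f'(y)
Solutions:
 f(y) = C1 + C2*exp(-3*sqrt(2)*y/2) + C3*exp(3*sqrt(2)*y/2) + 5*y/21


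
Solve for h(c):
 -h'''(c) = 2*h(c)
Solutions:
 h(c) = C3*exp(-2^(1/3)*c) + (C1*sin(2^(1/3)*sqrt(3)*c/2) + C2*cos(2^(1/3)*sqrt(3)*c/2))*exp(2^(1/3)*c/2)


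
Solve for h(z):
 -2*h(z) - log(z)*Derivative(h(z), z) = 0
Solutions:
 h(z) = C1*exp(-2*li(z))


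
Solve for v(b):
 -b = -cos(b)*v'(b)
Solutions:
 v(b) = C1 + Integral(b/cos(b), b)


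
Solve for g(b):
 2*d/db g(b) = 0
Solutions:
 g(b) = C1


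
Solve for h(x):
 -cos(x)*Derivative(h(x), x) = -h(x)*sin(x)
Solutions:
 h(x) = C1/cos(x)


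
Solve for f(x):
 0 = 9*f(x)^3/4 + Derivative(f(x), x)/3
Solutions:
 f(x) = -sqrt(2)*sqrt(-1/(C1 - 27*x))
 f(x) = sqrt(2)*sqrt(-1/(C1 - 27*x))


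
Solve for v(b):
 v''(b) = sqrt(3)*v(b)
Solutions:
 v(b) = C1*exp(-3^(1/4)*b) + C2*exp(3^(1/4)*b)


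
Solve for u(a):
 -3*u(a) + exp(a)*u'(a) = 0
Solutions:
 u(a) = C1*exp(-3*exp(-a))


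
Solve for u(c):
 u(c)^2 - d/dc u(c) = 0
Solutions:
 u(c) = -1/(C1 + c)


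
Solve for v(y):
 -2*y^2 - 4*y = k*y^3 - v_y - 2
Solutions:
 v(y) = C1 + k*y^4/4 + 2*y^3/3 + 2*y^2 - 2*y


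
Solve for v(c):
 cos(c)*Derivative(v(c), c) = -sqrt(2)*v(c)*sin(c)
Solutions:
 v(c) = C1*cos(c)^(sqrt(2))


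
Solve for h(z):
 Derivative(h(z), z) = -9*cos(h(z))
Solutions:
 h(z) = pi - asin((C1 + exp(18*z))/(C1 - exp(18*z)))
 h(z) = asin((C1 + exp(18*z))/(C1 - exp(18*z)))


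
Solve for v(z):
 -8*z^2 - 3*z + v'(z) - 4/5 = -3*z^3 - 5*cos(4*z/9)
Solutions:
 v(z) = C1 - 3*z^4/4 + 8*z^3/3 + 3*z^2/2 + 4*z/5 - 45*sin(4*z/9)/4


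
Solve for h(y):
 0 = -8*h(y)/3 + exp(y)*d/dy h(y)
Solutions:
 h(y) = C1*exp(-8*exp(-y)/3)


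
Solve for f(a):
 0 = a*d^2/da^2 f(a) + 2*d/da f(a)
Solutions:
 f(a) = C1 + C2/a


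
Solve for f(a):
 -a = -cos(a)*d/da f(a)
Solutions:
 f(a) = C1 + Integral(a/cos(a), a)


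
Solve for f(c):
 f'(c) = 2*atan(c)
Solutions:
 f(c) = C1 + 2*c*atan(c) - log(c^2 + 1)


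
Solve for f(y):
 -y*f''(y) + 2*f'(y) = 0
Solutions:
 f(y) = C1 + C2*y^3


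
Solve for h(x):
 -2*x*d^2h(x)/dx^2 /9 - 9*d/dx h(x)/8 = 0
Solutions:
 h(x) = C1 + C2/x^(65/16)


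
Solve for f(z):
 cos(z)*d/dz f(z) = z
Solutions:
 f(z) = C1 + Integral(z/cos(z), z)


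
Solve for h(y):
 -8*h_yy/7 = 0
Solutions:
 h(y) = C1 + C2*y


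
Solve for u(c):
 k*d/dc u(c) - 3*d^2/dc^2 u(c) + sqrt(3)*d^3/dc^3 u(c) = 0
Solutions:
 u(c) = C1 + C2*exp(sqrt(3)*c*(3 - sqrt(-4*sqrt(3)*k + 9))/6) + C3*exp(sqrt(3)*c*(sqrt(-4*sqrt(3)*k + 9) + 3)/6)


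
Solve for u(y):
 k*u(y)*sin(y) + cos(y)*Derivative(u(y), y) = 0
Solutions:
 u(y) = C1*exp(k*log(cos(y)))


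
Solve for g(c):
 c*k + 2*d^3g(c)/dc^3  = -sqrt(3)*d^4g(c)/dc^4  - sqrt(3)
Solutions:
 g(c) = C1 + C2*c + C3*c^2 + C4*exp(-2*sqrt(3)*c/3) - c^4*k/48 + sqrt(3)*c^3*(k - 2)/24


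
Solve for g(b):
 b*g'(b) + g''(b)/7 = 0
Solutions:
 g(b) = C1 + C2*erf(sqrt(14)*b/2)


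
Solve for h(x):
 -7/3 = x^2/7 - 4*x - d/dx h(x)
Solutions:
 h(x) = C1 + x^3/21 - 2*x^2 + 7*x/3


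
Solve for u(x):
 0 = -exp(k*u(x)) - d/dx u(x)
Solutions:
 u(x) = Piecewise((log(1/(C1*k + k*x))/k, Ne(k, 0)), (nan, True))
 u(x) = Piecewise((C1 - x, Eq(k, 0)), (nan, True))


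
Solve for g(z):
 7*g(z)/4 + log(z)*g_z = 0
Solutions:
 g(z) = C1*exp(-7*li(z)/4)


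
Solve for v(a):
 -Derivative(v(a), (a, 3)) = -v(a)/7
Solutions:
 v(a) = C3*exp(7^(2/3)*a/7) + (C1*sin(sqrt(3)*7^(2/3)*a/14) + C2*cos(sqrt(3)*7^(2/3)*a/14))*exp(-7^(2/3)*a/14)


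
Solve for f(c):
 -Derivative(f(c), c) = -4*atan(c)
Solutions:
 f(c) = C1 + 4*c*atan(c) - 2*log(c^2 + 1)


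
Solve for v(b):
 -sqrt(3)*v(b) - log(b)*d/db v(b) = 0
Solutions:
 v(b) = C1*exp(-sqrt(3)*li(b))


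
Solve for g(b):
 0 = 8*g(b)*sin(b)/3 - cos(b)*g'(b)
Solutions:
 g(b) = C1/cos(b)^(8/3)


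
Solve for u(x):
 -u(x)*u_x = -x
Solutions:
 u(x) = -sqrt(C1 + x^2)
 u(x) = sqrt(C1 + x^2)


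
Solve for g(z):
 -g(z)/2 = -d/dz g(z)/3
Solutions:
 g(z) = C1*exp(3*z/2)


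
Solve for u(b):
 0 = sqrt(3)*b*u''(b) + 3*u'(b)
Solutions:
 u(b) = C1 + C2*b^(1 - sqrt(3))


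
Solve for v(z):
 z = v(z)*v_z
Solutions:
 v(z) = -sqrt(C1 + z^2)
 v(z) = sqrt(C1 + z^2)


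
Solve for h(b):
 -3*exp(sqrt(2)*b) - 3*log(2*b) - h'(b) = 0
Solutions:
 h(b) = C1 - 3*b*log(b) + 3*b*(1 - log(2)) - 3*sqrt(2)*exp(sqrt(2)*b)/2


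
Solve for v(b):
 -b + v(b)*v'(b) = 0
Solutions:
 v(b) = -sqrt(C1 + b^2)
 v(b) = sqrt(C1 + b^2)


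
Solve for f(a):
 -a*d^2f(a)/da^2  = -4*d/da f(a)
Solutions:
 f(a) = C1 + C2*a^5


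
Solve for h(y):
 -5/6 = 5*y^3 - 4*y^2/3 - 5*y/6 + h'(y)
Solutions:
 h(y) = C1 - 5*y^4/4 + 4*y^3/9 + 5*y^2/12 - 5*y/6


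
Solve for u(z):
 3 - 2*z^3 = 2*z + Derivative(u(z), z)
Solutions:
 u(z) = C1 - z^4/2 - z^2 + 3*z


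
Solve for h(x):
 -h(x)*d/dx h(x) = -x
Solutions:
 h(x) = -sqrt(C1 + x^2)
 h(x) = sqrt(C1 + x^2)


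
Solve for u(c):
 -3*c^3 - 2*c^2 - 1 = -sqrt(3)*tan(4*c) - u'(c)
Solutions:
 u(c) = C1 + 3*c^4/4 + 2*c^3/3 + c + sqrt(3)*log(cos(4*c))/4


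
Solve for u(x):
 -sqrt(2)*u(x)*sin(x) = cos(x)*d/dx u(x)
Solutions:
 u(x) = C1*cos(x)^(sqrt(2))


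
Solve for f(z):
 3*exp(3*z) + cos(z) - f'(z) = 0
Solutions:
 f(z) = C1 + exp(3*z) + sin(z)


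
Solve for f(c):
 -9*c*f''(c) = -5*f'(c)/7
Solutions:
 f(c) = C1 + C2*c^(68/63)


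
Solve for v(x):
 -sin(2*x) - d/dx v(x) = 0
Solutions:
 v(x) = C1 + cos(2*x)/2


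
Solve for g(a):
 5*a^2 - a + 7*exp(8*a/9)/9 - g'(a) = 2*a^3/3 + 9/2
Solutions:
 g(a) = C1 - a^4/6 + 5*a^3/3 - a^2/2 - 9*a/2 + 7*exp(8*a/9)/8


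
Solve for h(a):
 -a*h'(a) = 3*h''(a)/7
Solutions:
 h(a) = C1 + C2*erf(sqrt(42)*a/6)


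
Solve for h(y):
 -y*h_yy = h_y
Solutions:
 h(y) = C1 + C2*log(y)


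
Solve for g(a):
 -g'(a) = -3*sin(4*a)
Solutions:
 g(a) = C1 - 3*cos(4*a)/4


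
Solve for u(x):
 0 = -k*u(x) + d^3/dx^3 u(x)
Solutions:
 u(x) = C1*exp(k^(1/3)*x) + C2*exp(k^(1/3)*x*(-1 + sqrt(3)*I)/2) + C3*exp(-k^(1/3)*x*(1 + sqrt(3)*I)/2)


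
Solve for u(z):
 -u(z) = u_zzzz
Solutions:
 u(z) = (C1*sin(sqrt(2)*z/2) + C2*cos(sqrt(2)*z/2))*exp(-sqrt(2)*z/2) + (C3*sin(sqrt(2)*z/2) + C4*cos(sqrt(2)*z/2))*exp(sqrt(2)*z/2)


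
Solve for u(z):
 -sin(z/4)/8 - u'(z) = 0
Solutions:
 u(z) = C1 + cos(z/4)/2


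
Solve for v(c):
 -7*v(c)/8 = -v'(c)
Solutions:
 v(c) = C1*exp(7*c/8)


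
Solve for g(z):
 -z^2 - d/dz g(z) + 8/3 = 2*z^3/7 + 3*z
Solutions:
 g(z) = C1 - z^4/14 - z^3/3 - 3*z^2/2 + 8*z/3


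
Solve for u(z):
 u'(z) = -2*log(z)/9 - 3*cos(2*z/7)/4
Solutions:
 u(z) = C1 - 2*z*log(z)/9 + 2*z/9 - 21*sin(2*z/7)/8


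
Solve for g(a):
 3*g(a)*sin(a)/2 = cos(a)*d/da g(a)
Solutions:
 g(a) = C1/cos(a)^(3/2)


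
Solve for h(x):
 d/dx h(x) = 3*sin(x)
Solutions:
 h(x) = C1 - 3*cos(x)


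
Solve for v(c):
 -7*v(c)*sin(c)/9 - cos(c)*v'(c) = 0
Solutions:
 v(c) = C1*cos(c)^(7/9)


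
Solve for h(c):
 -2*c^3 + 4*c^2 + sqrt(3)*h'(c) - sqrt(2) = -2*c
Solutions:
 h(c) = C1 + sqrt(3)*c^4/6 - 4*sqrt(3)*c^3/9 - sqrt(3)*c^2/3 + sqrt(6)*c/3


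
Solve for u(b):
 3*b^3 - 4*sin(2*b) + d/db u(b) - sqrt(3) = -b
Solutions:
 u(b) = C1 - 3*b^4/4 - b^2/2 + sqrt(3)*b - 2*cos(2*b)


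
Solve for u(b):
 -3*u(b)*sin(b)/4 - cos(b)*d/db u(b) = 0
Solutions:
 u(b) = C1*cos(b)^(3/4)


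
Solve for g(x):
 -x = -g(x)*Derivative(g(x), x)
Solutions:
 g(x) = -sqrt(C1 + x^2)
 g(x) = sqrt(C1 + x^2)


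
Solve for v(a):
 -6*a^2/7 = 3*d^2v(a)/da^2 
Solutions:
 v(a) = C1 + C2*a - a^4/42


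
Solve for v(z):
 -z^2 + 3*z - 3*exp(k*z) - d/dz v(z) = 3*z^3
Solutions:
 v(z) = C1 - 3*z^4/4 - z^3/3 + 3*z^2/2 - 3*exp(k*z)/k


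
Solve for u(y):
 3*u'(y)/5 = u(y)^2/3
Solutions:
 u(y) = -9/(C1 + 5*y)


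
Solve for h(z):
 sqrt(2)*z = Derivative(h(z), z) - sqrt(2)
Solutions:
 h(z) = C1 + sqrt(2)*z^2/2 + sqrt(2)*z


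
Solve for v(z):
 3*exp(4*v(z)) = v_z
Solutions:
 v(z) = log(-(-1/(C1 + 12*z))^(1/4))
 v(z) = log(-1/(C1 + 12*z))/4
 v(z) = log(-I*(-1/(C1 + 12*z))^(1/4))
 v(z) = log(I*(-1/(C1 + 12*z))^(1/4))


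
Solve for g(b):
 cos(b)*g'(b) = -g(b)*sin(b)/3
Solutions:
 g(b) = C1*cos(b)^(1/3)


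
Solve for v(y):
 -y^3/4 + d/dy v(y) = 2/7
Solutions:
 v(y) = C1 + y^4/16 + 2*y/7


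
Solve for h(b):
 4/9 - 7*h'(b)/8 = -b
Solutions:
 h(b) = C1 + 4*b^2/7 + 32*b/63


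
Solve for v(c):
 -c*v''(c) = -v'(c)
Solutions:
 v(c) = C1 + C2*c^2


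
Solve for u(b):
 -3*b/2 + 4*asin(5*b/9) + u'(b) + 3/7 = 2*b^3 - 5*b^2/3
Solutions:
 u(b) = C1 + b^4/2 - 5*b^3/9 + 3*b^2/4 - 4*b*asin(5*b/9) - 3*b/7 - 4*sqrt(81 - 25*b^2)/5


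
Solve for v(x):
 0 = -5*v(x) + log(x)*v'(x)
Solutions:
 v(x) = C1*exp(5*li(x))


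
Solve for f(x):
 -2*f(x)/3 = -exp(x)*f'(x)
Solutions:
 f(x) = C1*exp(-2*exp(-x)/3)


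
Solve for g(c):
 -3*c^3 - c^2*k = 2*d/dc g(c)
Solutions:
 g(c) = C1 - 3*c^4/8 - c^3*k/6


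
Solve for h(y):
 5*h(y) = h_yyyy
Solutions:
 h(y) = C1*exp(-5^(1/4)*y) + C2*exp(5^(1/4)*y) + C3*sin(5^(1/4)*y) + C4*cos(5^(1/4)*y)


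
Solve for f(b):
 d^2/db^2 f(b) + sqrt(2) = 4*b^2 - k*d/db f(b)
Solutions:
 f(b) = C1 + C2*exp(-b*k) + 4*b^3/(3*k) - 4*b^2/k^2 - sqrt(2)*b/k + 8*b/k^3


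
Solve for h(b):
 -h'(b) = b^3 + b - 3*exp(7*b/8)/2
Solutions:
 h(b) = C1 - b^4/4 - b^2/2 + 12*exp(7*b/8)/7


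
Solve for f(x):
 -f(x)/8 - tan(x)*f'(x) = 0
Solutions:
 f(x) = C1/sin(x)^(1/8)


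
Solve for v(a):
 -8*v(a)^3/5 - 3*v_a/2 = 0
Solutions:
 v(a) = -sqrt(30)*sqrt(-1/(C1 - 16*a))/2
 v(a) = sqrt(30)*sqrt(-1/(C1 - 16*a))/2


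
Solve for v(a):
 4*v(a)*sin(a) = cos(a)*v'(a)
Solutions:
 v(a) = C1/cos(a)^4


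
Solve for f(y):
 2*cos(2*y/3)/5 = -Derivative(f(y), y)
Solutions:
 f(y) = C1 - 3*sin(2*y/3)/5


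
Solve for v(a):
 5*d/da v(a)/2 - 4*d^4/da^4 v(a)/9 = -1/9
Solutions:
 v(a) = C1 + C4*exp(45^(1/3)*a/2) - 2*a/45 + (C2*sin(3*3^(1/6)*5^(1/3)*a/4) + C3*cos(3*3^(1/6)*5^(1/3)*a/4))*exp(-45^(1/3)*a/4)


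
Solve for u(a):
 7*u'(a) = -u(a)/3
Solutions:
 u(a) = C1*exp(-a/21)


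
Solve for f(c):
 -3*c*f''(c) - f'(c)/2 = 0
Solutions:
 f(c) = C1 + C2*c^(5/6)


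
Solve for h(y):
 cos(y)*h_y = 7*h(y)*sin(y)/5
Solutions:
 h(y) = C1/cos(y)^(7/5)


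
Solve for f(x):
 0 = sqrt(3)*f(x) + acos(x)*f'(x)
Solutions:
 f(x) = C1*exp(-sqrt(3)*Integral(1/acos(x), x))


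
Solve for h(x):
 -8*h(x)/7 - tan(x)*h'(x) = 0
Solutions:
 h(x) = C1/sin(x)^(8/7)


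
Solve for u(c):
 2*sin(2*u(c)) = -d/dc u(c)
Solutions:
 u(c) = pi - acos((-C1 - exp(8*c))/(C1 - exp(8*c)))/2
 u(c) = acos((-C1 - exp(8*c))/(C1 - exp(8*c)))/2


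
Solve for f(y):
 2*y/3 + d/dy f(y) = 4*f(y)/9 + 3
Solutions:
 f(y) = C1*exp(4*y/9) + 3*y/2 - 27/8


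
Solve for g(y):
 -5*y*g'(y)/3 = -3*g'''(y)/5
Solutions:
 g(y) = C1 + Integral(C2*airyai(3^(1/3)*5^(2/3)*y/3) + C3*airybi(3^(1/3)*5^(2/3)*y/3), y)


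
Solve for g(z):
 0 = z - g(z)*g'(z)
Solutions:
 g(z) = -sqrt(C1 + z^2)
 g(z) = sqrt(C1 + z^2)


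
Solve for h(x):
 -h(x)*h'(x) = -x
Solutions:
 h(x) = -sqrt(C1 + x^2)
 h(x) = sqrt(C1 + x^2)


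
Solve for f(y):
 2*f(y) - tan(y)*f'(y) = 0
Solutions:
 f(y) = C1*sin(y)^2


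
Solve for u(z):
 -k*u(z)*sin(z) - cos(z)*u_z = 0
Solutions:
 u(z) = C1*exp(k*log(cos(z)))


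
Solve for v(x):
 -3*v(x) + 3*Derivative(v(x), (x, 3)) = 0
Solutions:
 v(x) = C3*exp(x) + (C1*sin(sqrt(3)*x/2) + C2*cos(sqrt(3)*x/2))*exp(-x/2)


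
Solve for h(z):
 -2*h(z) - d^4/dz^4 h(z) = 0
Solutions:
 h(z) = (C1*sin(2^(3/4)*z/2) + C2*cos(2^(3/4)*z/2))*exp(-2^(3/4)*z/2) + (C3*sin(2^(3/4)*z/2) + C4*cos(2^(3/4)*z/2))*exp(2^(3/4)*z/2)


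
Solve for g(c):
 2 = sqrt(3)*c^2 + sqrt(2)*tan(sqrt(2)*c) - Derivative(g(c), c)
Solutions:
 g(c) = C1 + sqrt(3)*c^3/3 - 2*c - log(cos(sqrt(2)*c))


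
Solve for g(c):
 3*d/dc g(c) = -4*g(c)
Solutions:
 g(c) = C1*exp(-4*c/3)


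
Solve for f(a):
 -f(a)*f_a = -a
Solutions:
 f(a) = -sqrt(C1 + a^2)
 f(a) = sqrt(C1 + a^2)


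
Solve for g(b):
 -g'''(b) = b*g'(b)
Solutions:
 g(b) = C1 + Integral(C2*airyai(-b) + C3*airybi(-b), b)


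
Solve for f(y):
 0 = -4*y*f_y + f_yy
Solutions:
 f(y) = C1 + C2*erfi(sqrt(2)*y)


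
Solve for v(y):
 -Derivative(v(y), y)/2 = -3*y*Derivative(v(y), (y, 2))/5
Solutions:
 v(y) = C1 + C2*y^(11/6)


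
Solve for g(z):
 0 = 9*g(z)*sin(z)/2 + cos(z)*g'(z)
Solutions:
 g(z) = C1*cos(z)^(9/2)


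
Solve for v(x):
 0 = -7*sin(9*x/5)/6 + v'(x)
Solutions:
 v(x) = C1 - 35*cos(9*x/5)/54


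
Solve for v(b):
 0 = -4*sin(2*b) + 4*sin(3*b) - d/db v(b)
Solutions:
 v(b) = C1 + 2*cos(2*b) - 4*cos(3*b)/3


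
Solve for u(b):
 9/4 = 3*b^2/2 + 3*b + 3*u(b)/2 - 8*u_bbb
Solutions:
 u(b) = C3*exp(2^(2/3)*3^(1/3)*b/4) - b^2 - 2*b + (C1*sin(2^(2/3)*3^(5/6)*b/8) + C2*cos(2^(2/3)*3^(5/6)*b/8))*exp(-2^(2/3)*3^(1/3)*b/8) + 3/2


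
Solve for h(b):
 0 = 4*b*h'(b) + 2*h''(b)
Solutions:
 h(b) = C1 + C2*erf(b)


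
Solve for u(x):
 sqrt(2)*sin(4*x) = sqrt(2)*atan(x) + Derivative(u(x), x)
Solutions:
 u(x) = C1 - sqrt(2)*(x*atan(x) - log(x^2 + 1)/2) - sqrt(2)*cos(4*x)/4


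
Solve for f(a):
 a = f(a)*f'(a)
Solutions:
 f(a) = -sqrt(C1 + a^2)
 f(a) = sqrt(C1 + a^2)


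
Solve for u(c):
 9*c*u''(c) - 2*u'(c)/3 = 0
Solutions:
 u(c) = C1 + C2*c^(29/27)


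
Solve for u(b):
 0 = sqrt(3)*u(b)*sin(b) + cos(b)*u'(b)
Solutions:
 u(b) = C1*cos(b)^(sqrt(3))


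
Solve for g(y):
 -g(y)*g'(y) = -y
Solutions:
 g(y) = -sqrt(C1 + y^2)
 g(y) = sqrt(C1 + y^2)


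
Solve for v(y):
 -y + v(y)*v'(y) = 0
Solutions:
 v(y) = -sqrt(C1 + y^2)
 v(y) = sqrt(C1 + y^2)


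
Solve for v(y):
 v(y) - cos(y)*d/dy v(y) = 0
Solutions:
 v(y) = C1*sqrt(sin(y) + 1)/sqrt(sin(y) - 1)


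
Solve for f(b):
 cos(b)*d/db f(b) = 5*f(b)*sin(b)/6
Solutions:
 f(b) = C1/cos(b)^(5/6)


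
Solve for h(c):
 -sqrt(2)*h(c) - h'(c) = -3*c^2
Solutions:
 h(c) = C1*exp(-sqrt(2)*c) + 3*sqrt(2)*c^2/2 - 3*c + 3*sqrt(2)/2


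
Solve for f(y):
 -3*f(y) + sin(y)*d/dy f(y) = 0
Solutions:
 f(y) = C1*(cos(y) - 1)^(3/2)/(cos(y) + 1)^(3/2)


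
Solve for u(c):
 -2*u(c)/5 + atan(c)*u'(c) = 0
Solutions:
 u(c) = C1*exp(2*Integral(1/atan(c), c)/5)


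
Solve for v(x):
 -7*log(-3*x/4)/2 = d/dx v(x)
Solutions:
 v(x) = C1 - 7*x*log(-x)/2 + x*(-7*log(3)/2 + 7/2 + 7*log(2))


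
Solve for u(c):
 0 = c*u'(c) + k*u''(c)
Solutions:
 u(c) = C1 + C2*sqrt(k)*erf(sqrt(2)*c*sqrt(1/k)/2)


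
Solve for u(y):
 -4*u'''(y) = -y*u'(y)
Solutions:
 u(y) = C1 + Integral(C2*airyai(2^(1/3)*y/2) + C3*airybi(2^(1/3)*y/2), y)


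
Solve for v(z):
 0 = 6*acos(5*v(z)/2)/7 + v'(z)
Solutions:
 Integral(1/acos(5*_y/2), (_y, v(z))) = C1 - 6*z/7


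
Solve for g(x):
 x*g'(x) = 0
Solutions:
 g(x) = C1


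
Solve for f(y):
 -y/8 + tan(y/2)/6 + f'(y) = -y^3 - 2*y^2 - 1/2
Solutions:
 f(y) = C1 - y^4/4 - 2*y^3/3 + y^2/16 - y/2 + log(cos(y/2))/3


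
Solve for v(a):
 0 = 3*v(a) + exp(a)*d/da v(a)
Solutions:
 v(a) = C1*exp(3*exp(-a))


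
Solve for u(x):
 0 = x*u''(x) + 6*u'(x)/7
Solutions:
 u(x) = C1 + C2*x^(1/7)


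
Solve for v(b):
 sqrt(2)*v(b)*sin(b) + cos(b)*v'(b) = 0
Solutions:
 v(b) = C1*cos(b)^(sqrt(2))


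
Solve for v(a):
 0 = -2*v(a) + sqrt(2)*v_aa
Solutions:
 v(a) = C1*exp(-2^(1/4)*a) + C2*exp(2^(1/4)*a)


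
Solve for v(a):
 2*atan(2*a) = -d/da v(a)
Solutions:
 v(a) = C1 - 2*a*atan(2*a) + log(4*a^2 + 1)/2


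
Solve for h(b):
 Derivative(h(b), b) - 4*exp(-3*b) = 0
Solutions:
 h(b) = C1 - 4*exp(-3*b)/3


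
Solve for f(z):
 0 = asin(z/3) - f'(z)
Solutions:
 f(z) = C1 + z*asin(z/3) + sqrt(9 - z^2)


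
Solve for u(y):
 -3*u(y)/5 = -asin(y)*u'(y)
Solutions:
 u(y) = C1*exp(3*Integral(1/asin(y), y)/5)


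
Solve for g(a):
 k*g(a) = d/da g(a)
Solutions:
 g(a) = C1*exp(a*k)


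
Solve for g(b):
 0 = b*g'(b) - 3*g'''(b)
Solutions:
 g(b) = C1 + Integral(C2*airyai(3^(2/3)*b/3) + C3*airybi(3^(2/3)*b/3), b)


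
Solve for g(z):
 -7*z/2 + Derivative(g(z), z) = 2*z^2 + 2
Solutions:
 g(z) = C1 + 2*z^3/3 + 7*z^2/4 + 2*z


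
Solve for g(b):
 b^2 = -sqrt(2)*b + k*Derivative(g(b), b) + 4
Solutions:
 g(b) = C1 + b^3/(3*k) + sqrt(2)*b^2/(2*k) - 4*b/k


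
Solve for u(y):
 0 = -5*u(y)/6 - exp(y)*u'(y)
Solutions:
 u(y) = C1*exp(5*exp(-y)/6)


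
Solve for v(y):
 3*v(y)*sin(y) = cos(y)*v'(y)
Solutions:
 v(y) = C1/cos(y)^3


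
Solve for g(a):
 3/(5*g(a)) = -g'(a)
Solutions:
 g(a) = -sqrt(C1 - 30*a)/5
 g(a) = sqrt(C1 - 30*a)/5


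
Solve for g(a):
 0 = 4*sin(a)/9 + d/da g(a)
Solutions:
 g(a) = C1 + 4*cos(a)/9


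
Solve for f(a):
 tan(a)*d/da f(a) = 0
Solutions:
 f(a) = C1


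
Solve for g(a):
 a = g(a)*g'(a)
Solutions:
 g(a) = -sqrt(C1 + a^2)
 g(a) = sqrt(C1 + a^2)


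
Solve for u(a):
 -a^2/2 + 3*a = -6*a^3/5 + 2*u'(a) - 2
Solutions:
 u(a) = C1 + 3*a^4/20 - a^3/12 + 3*a^2/4 + a


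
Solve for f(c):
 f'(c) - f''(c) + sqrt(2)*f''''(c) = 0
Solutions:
 f(c) = C1 + C2*exp(c*(2*2^(1/6)*3^(2/3)/(2*sqrt(3)*sqrt(27/2 - sqrt(2)) + 9*sqrt(2))^(1/3) + 6^(1/3)*(2*sqrt(3)*sqrt(27/2 - sqrt(2)) + 9*sqrt(2))^(1/3))/12)*sin(sqrt(3)*c*(-6*2^(1/6)/(2*sqrt(729/2 - 27*sqrt(2)) + 27*sqrt(2))^(1/3) + 2^(1/3)*(2*sqrt(729/2 - 27*sqrt(2)) + 27*sqrt(2))^(1/3))/12) + C3*exp(c*(2*2^(1/6)*3^(2/3)/(2*sqrt(3)*sqrt(27/2 - sqrt(2)) + 9*sqrt(2))^(1/3) + 6^(1/3)*(2*sqrt(3)*sqrt(27/2 - sqrt(2)) + 9*sqrt(2))^(1/3))/12)*cos(sqrt(3)*c*(-6*2^(1/6)/(2*sqrt(729/2 - 27*sqrt(2)) + 27*sqrt(2))^(1/3) + 2^(1/3)*(2*sqrt(729/2 - 27*sqrt(2)) + 27*sqrt(2))^(1/3))/12) + C4*exp(-c*(2*2^(1/6)*3^(2/3)/(2*sqrt(3)*sqrt(27/2 - sqrt(2)) + 9*sqrt(2))^(1/3) + 6^(1/3)*(2*sqrt(3)*sqrt(27/2 - sqrt(2)) + 9*sqrt(2))^(1/3))/6)


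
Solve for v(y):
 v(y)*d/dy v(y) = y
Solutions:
 v(y) = -sqrt(C1 + y^2)
 v(y) = sqrt(C1 + y^2)


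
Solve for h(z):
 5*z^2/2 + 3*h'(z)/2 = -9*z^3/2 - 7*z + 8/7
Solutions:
 h(z) = C1 - 3*z^4/4 - 5*z^3/9 - 7*z^2/3 + 16*z/21


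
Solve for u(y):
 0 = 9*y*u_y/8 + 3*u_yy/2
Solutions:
 u(y) = C1 + C2*erf(sqrt(6)*y/4)


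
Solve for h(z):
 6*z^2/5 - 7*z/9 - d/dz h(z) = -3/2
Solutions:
 h(z) = C1 + 2*z^3/5 - 7*z^2/18 + 3*z/2


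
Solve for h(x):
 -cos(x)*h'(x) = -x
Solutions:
 h(x) = C1 + Integral(x/cos(x), x)


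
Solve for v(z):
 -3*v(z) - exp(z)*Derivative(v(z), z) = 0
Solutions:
 v(z) = C1*exp(3*exp(-z))


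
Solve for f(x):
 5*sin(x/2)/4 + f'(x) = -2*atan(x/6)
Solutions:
 f(x) = C1 - 2*x*atan(x/6) + 6*log(x^2 + 36) + 5*cos(x/2)/2


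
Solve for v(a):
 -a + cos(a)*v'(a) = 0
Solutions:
 v(a) = C1 + Integral(a/cos(a), a)
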